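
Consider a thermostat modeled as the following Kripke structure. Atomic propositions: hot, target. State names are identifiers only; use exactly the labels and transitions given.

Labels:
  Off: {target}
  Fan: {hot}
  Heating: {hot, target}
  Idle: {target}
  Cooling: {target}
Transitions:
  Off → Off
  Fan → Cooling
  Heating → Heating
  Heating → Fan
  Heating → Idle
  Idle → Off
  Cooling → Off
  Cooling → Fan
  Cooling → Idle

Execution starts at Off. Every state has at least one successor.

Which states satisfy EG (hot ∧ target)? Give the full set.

States satisfying hot ∧ target: {Heating}.
States satisfying EG (hot ∧ target): {Heating}.

{Heating}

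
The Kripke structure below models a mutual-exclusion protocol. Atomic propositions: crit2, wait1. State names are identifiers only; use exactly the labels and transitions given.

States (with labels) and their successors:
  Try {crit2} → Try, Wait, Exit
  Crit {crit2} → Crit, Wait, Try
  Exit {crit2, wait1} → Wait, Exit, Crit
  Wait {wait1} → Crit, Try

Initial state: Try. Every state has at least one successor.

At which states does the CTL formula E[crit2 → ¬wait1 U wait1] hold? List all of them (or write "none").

{Try, Crit, Exit, Wait}

States satisfying crit2 → ¬wait1: {Try, Crit, Wait}.
States satisfying wait1: {Exit, Wait}.
States satisfying E[crit2 → ¬wait1 U wait1]: {Try, Crit, Exit, Wait}.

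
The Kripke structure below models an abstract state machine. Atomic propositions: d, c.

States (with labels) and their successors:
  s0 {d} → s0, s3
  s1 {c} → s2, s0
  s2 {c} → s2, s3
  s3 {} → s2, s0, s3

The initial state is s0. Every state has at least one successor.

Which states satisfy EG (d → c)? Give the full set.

{s1, s2, s3}

States satisfying d → c: {s1, s2, s3}.
States satisfying EG (d → c): {s1, s2, s3}.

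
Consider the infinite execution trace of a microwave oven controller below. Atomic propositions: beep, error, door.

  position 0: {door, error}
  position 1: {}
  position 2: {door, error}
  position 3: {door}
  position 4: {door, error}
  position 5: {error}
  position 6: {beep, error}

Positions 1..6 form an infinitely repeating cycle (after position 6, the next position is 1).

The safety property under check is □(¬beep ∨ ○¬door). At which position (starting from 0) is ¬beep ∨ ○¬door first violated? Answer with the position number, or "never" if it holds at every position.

¬beep ∨ ○¬door holds at every position 0..6, and those are all the positions the trace ever visits, so the invariant □(¬beep ∨ ○¬door) is never violated.

never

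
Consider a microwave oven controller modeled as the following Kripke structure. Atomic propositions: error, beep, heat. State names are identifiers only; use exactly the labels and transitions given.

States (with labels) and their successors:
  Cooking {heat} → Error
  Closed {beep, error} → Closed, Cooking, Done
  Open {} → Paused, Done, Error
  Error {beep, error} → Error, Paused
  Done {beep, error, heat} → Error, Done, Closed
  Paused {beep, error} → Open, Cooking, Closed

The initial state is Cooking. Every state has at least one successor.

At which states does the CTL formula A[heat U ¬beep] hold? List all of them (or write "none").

States satisfying heat: {Cooking, Done}.
States satisfying ¬beep: {Cooking, Open}.
States satisfying A[heat U ¬beep]: {Cooking, Open}.

{Cooking, Open}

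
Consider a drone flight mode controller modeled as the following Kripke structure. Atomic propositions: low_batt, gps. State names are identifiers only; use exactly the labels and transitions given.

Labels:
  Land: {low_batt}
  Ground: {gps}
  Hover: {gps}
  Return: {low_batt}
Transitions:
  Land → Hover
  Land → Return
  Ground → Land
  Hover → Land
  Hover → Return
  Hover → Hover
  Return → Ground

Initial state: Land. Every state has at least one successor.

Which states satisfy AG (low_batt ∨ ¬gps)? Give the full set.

States satisfying low_batt ∨ ¬gps: {Land, Return}.
States satisfying AG (low_batt ∨ ¬gps): ∅.

none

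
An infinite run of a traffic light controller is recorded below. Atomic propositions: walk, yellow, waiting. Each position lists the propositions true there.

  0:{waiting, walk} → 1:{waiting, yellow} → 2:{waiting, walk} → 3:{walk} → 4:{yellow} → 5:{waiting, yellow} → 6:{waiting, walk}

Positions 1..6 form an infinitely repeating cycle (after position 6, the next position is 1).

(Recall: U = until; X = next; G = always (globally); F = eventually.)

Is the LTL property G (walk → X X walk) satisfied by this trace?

walk → X X walk must hold at every position from 0 onward. It fails at position 2, so G (walk → X X walk) is false.
Positions where walk holds: 0, 2, 3, 6.
Check X X walk at each: 0→ok, 2→fails, 3→fails, 6→ok.

Does not hold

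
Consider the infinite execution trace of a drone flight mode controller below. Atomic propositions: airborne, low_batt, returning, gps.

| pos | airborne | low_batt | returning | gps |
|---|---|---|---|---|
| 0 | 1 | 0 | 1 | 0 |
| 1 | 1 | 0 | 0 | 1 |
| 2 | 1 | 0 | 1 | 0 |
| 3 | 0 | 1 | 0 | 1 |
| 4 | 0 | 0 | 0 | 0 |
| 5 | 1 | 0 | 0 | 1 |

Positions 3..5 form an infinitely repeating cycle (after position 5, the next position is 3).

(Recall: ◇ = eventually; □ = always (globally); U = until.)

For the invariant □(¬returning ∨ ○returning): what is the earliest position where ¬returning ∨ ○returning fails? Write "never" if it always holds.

At position 0 the labels are {airborne, returning} and the next position 1 has {airborne, gps}, so ¬returning ∨ ○returning is false there. This is the first violation.

0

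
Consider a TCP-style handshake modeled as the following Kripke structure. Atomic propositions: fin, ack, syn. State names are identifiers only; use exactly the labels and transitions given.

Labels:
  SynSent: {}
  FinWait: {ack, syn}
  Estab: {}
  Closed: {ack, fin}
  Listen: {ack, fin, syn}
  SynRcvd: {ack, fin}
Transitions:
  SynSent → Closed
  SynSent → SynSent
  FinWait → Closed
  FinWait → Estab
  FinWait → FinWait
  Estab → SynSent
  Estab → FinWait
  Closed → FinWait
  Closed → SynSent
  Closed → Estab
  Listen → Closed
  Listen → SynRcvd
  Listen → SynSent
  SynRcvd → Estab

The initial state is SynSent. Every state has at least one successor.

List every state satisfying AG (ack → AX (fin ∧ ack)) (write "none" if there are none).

States satisfying ack → AX (fin ∧ ack): {SynSent, Estab}.
States satisfying AG (ack → AX (fin ∧ ack)): ∅.

none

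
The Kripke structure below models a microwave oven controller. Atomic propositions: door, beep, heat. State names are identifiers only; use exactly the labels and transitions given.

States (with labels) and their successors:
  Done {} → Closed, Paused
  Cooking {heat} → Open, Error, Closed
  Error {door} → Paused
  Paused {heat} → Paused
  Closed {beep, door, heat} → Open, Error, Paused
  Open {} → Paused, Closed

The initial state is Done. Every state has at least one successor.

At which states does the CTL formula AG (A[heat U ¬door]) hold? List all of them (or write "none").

States satisfying A[heat U ¬door]: {Done, Cooking, Paused, Open}.
States satisfying AG (A[heat U ¬door]): {Paused}.

{Paused}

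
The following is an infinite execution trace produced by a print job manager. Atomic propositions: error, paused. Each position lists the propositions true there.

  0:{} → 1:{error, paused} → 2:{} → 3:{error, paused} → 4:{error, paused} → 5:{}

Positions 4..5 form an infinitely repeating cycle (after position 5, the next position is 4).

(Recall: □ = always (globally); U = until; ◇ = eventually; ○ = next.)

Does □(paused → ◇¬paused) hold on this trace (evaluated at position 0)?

paused → ◇¬paused holds at every position 0..5, and those are all positions ever visited, so □(paused → ◇¬paused) holds.
Positions where paused holds: 1, 3, 4.
Check ◇¬paused at each: 1→ok, 3→ok, 4→ok.

Holds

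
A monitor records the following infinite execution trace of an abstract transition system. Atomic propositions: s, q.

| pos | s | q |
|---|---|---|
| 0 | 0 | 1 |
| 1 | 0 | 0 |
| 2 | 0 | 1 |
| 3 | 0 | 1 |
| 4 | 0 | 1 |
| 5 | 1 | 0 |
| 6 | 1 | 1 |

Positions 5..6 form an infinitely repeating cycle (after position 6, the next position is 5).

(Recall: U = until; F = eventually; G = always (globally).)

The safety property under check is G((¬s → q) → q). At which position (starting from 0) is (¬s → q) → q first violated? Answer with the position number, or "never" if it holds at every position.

Check (¬s → q) → q at each position in order: 0 ✓, 1 ✓, 2 ✓, 3 ✓, 4 ✓.
At position 5 the labels are {s}, so (¬s → q) → q is false there. This is the first violation.

5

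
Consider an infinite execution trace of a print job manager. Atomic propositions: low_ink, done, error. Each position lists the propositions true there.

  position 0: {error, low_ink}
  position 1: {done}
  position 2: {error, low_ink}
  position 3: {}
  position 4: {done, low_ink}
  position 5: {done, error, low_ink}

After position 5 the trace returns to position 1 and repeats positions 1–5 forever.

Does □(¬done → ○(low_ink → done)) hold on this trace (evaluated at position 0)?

¬done → ○(low_ink → done) holds at every position 0..5, and those are all positions ever visited, so □(¬done → ○(low_ink → done)) holds.
Positions where ¬done holds: 0, 2, 3.
Check ○(low_ink → done) at each: 0→ok, 2→ok, 3→ok.

Holds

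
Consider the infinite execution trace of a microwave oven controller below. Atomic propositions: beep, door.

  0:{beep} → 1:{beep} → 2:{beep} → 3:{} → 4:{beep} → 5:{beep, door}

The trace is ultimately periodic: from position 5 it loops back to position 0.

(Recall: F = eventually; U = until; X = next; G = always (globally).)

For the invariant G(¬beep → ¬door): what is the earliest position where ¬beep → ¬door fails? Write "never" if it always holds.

never

¬beep → ¬door holds at every position 0..5, and those are all the positions the trace ever visits, so the invariant G(¬beep → ¬door) is never violated.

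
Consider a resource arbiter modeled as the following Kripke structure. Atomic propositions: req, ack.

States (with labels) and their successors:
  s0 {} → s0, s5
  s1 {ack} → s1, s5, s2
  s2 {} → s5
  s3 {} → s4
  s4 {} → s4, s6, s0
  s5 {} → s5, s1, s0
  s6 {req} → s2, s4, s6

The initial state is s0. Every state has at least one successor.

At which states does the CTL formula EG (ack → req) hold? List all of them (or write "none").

{s0, s2, s3, s4, s5, s6}

States satisfying ack → req: {s0, s2, s3, s4, s5, s6}.
States satisfying EG (ack → req): {s0, s2, s3, s4, s5, s6}.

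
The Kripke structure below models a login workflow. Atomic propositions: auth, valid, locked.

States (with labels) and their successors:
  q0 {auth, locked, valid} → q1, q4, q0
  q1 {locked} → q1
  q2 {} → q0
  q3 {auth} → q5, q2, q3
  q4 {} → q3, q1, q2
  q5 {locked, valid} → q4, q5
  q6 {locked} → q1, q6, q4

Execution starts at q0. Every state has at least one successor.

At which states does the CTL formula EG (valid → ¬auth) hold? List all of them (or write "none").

States satisfying valid → ¬auth: {q1, q2, q3, q4, q5, q6}.
States satisfying EG (valid → ¬auth): {q1, q3, q4, q5, q6}.

{q1, q3, q4, q5, q6}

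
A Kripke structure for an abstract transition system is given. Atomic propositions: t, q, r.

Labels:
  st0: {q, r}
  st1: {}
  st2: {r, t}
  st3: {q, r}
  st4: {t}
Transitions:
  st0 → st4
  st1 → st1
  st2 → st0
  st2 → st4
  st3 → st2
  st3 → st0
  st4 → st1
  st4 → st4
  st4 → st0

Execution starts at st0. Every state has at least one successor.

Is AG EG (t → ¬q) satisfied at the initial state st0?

Yes

States satisfying EG (t → ¬q): {st0, st1, st2, st3, st4}.
States satisfying AG EG (t → ¬q): {st0, st1, st2, st3, st4}.
Every state reachable from st0 satisfies EG (t → ¬q).
st0 ∈ Sat(AG EG (t → ¬q)).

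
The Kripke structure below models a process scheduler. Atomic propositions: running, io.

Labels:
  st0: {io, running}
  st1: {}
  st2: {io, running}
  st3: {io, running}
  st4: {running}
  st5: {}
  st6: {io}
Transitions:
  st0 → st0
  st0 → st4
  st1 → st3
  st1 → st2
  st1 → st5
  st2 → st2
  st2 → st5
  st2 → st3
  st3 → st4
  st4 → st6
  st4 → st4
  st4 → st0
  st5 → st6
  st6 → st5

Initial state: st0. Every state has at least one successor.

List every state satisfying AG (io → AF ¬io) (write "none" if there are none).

{st5, st6}

States satisfying io → AF ¬io: {st1, st3, st4, st5, st6}.
States satisfying AG (io → AF ¬io): {st5, st6}.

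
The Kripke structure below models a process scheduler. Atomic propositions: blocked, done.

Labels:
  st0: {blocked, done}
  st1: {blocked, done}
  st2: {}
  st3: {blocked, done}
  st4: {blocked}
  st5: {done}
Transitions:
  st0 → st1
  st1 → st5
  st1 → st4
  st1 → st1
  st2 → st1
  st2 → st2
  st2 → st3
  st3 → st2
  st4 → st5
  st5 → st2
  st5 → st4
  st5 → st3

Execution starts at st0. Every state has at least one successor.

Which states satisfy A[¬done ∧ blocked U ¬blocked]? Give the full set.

{st2, st4, st5}

States satisfying ¬done ∧ blocked: {st4}.
States satisfying ¬blocked: {st2, st5}.
States satisfying A[¬done ∧ blocked U ¬blocked]: {st2, st4, st5}.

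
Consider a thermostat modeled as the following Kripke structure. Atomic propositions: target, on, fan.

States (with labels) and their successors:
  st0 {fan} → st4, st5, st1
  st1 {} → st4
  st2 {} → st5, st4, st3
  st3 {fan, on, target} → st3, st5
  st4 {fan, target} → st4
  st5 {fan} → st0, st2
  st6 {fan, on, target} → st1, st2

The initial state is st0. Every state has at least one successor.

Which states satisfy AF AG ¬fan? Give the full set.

States satisfying AG ¬fan: ∅.
States satisfying AF AG ¬fan: ∅.

none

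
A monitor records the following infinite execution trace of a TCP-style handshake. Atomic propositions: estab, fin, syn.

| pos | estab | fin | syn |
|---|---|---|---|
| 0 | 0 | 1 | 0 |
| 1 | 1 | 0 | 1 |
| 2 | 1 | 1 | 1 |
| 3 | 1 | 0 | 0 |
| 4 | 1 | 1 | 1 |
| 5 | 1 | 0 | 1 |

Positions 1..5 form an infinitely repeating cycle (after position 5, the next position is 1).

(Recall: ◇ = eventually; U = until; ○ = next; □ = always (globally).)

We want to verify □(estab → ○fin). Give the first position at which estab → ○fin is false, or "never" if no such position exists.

2

Check estab → ○fin at each position in order: 0 ✓, 1 ✓.
At position 2 the labels are {estab, fin, syn} and the next position 3 has {estab}, so estab → ○fin is false there. This is the first violation.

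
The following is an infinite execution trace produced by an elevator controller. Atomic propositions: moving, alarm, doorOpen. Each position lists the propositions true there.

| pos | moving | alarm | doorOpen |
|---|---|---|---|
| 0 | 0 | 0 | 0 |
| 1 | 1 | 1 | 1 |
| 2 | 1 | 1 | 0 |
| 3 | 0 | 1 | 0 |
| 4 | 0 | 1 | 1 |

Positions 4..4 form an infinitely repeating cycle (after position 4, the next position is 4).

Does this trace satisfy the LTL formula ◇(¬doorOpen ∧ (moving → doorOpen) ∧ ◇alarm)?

¬doorOpen ∧ (moving → doorOpen) ∧ ◇alarm holds at position 0, which is reachable from 0, so ◇(¬doorOpen ∧ (moving → doorOpen) ∧ ◇alarm) holds.

Yes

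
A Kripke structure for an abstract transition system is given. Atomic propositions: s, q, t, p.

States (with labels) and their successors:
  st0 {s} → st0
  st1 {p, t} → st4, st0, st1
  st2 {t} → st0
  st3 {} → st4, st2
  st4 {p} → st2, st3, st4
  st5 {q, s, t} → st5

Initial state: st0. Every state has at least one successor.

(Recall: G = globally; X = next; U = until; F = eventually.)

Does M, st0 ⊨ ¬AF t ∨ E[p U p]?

Holds

States satisfying t: {st1, st2, st5}.
States satisfying AF t: {st1, st2, st5}.
States satisfying ¬AF t: {st0, st3, st4}.
States satisfying p: {st1, st4}.
States satisfying E[p U p]: {st1, st4}.
States satisfying ¬AF t ∨ E[p U p]: {st0, st1, st3, st4}.
st0 ∈ Sat(¬AF t ∨ E[p U p]).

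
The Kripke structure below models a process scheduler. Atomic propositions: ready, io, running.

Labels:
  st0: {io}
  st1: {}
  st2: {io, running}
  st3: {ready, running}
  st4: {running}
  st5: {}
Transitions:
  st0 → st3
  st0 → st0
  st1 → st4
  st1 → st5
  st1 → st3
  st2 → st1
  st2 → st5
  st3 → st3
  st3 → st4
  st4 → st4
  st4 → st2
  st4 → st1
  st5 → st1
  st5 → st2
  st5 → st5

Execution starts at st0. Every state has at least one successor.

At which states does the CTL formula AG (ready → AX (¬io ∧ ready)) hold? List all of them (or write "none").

States satisfying ready → AX (¬io ∧ ready): {st0, st1, st2, st4, st5}.
States satisfying AG (ready → AX (¬io ∧ ready)): ∅.

none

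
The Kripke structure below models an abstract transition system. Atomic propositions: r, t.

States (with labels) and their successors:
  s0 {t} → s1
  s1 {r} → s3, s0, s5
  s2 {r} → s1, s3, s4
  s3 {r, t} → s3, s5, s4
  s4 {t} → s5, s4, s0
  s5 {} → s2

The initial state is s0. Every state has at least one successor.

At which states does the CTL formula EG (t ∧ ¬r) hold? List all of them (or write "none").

{s4}

States satisfying t ∧ ¬r: {s0, s4}.
States satisfying EG (t ∧ ¬r): {s4}.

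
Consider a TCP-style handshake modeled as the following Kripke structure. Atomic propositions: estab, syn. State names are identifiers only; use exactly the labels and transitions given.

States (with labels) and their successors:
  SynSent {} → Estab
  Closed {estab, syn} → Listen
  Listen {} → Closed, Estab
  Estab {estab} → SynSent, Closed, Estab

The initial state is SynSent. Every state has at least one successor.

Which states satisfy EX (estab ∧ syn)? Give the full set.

{Listen, Estab}

States satisfying estab ∧ syn: {Closed}.
States satisfying EX (estab ∧ syn): {Listen, Estab}.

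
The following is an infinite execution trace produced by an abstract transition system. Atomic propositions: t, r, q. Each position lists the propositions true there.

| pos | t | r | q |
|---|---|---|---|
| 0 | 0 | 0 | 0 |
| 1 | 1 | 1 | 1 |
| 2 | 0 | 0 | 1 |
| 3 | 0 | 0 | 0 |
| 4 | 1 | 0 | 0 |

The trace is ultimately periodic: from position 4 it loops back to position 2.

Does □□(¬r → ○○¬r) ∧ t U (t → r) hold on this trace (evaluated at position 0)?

□(¬r → ○○¬r) holds at every position 0..4, and those are all positions ever visited, so □□(¬r → ○○¬r) holds.
Walking from position 0: t → r first holds at position 0, and t holds at every earlier position along the way, so t U (t → r) holds.
At position 0: □□(¬r → ○○¬r) is true; t U (t → r) is true; so □□(¬r → ○○¬r) ∧ t U (t → r) is true.

Holds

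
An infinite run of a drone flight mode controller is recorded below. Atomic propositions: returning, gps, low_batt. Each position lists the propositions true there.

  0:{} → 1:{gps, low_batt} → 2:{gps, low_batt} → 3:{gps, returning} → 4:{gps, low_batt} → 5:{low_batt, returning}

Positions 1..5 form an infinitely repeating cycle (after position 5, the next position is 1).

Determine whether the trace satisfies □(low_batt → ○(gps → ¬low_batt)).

Does not hold

low_batt → ○(gps → ¬low_batt) must hold at every position from 0 onward. It fails at position 1, so □(low_batt → ○(gps → ¬low_batt)) is false.
Positions where low_batt holds: 1, 2, 4, 5.
Check ○(gps → ¬low_batt) at each: 1→fails, 2→ok, 4→ok, 5→fails.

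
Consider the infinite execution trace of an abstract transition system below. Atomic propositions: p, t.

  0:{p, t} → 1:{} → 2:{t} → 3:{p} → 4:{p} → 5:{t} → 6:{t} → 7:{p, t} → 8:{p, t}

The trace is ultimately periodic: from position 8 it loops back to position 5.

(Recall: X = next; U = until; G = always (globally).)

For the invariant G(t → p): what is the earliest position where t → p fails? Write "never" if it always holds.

2

Check t → p at each position in order: 0 ✓, 1 ✓.
At position 2 the labels are {t}, so t → p is false there. This is the first violation.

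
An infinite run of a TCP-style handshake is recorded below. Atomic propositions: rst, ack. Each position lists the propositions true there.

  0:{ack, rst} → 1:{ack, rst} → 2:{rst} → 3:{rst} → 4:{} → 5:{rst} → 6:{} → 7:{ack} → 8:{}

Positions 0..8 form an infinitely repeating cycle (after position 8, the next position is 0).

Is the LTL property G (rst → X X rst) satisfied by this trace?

rst → X X rst must hold at every position from 0 onward. It fails at position 2, so G (rst → X X rst) is false.
Positions where rst holds: 0, 1, 2, 3, 5.
Check X X rst at each: 0→ok, 1→ok, 2→fails, 3→ok, 5→fails.

Violated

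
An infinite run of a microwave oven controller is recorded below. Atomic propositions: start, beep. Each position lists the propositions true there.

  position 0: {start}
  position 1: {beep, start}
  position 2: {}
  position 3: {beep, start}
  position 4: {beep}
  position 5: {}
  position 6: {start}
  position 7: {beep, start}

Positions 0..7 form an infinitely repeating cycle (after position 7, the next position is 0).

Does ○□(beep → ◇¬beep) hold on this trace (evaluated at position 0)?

The position after 0 is 1; □(beep → ◇¬beep) is true there.

Yes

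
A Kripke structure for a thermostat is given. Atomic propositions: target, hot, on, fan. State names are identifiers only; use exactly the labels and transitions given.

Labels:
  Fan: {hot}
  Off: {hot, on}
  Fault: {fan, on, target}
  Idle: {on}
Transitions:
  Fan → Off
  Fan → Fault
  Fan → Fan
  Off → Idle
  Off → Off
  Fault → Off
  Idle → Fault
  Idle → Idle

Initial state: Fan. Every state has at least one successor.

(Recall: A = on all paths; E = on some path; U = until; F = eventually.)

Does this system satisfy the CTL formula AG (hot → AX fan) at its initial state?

Violated

States satisfying hot → AX fan: {Fault, Idle}.
States satisfying AG (hot → AX fan): ∅.
Fan is reachable from Fan and violates hot → AX fan, so AG fails at Fan.
Fan ∉ Sat(AG (hot → AX fan)).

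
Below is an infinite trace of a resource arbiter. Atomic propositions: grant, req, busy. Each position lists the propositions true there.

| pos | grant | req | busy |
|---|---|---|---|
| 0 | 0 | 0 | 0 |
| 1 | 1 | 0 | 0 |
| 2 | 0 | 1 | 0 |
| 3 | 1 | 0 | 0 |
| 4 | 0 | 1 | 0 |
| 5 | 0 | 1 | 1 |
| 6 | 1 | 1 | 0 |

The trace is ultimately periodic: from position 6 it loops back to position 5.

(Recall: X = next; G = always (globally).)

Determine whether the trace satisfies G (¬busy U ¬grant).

¬busy U ¬grant holds at every position 0..6, and those are all positions ever visited, so G (¬busy U ¬grant) holds.

Satisfied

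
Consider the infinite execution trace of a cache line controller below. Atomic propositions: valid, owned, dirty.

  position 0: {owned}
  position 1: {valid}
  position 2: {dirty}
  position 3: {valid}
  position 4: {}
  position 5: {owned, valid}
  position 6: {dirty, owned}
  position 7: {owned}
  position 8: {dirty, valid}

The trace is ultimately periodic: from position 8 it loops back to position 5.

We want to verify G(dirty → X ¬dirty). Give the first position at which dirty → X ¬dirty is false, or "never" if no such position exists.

never

dirty → X ¬dirty holds at every position 0..8, and those are all the positions the trace ever visits, so the invariant G(dirty → X ¬dirty) is never violated.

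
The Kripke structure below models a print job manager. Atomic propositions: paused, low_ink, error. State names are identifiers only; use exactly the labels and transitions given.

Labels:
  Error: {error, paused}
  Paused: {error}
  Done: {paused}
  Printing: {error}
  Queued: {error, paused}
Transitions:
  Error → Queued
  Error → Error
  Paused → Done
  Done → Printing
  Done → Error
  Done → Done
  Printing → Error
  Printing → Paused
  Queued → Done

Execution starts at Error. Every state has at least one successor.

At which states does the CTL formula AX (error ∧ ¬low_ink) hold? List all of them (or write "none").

States satisfying error ∧ ¬low_ink: {Error, Paused, Printing, Queued}.
States satisfying AX (error ∧ ¬low_ink): {Error, Printing}.

{Error, Printing}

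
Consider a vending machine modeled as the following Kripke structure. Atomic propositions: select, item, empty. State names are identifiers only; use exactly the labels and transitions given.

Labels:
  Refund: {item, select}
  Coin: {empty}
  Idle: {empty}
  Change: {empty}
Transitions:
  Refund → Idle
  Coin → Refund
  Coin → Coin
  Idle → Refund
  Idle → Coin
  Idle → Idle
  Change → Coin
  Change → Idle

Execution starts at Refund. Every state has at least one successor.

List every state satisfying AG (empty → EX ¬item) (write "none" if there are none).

{Refund, Coin, Idle, Change}

States satisfying empty → EX ¬item: {Refund, Coin, Idle, Change}.
States satisfying AG (empty → EX ¬item): {Refund, Coin, Idle, Change}.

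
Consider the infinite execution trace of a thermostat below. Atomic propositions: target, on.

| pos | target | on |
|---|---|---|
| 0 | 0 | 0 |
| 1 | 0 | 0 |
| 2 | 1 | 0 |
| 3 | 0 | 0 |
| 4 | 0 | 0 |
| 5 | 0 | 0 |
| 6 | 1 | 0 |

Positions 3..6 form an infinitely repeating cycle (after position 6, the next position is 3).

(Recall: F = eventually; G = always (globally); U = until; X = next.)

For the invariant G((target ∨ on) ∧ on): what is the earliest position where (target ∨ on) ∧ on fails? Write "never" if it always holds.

At position 0 the labels are {}, so (target ∨ on) ∧ on is false there. This is the first violation.

0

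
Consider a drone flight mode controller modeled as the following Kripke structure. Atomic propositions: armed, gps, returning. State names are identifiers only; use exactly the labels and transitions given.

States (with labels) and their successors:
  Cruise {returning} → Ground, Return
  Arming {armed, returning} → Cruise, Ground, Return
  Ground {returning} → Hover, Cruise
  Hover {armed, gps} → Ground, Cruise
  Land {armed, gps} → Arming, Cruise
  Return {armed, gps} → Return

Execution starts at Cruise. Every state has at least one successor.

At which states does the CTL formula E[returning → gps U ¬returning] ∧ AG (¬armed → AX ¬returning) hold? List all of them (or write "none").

States satisfying returning → gps: {Hover, Land, Return}.
States satisfying ¬returning: {Hover, Land, Return}.
States satisfying E[returning → gps U ¬returning]: {Hover, Land, Return}.
States satisfying ¬armed → AX ¬returning: {Arming, Hover, Land, Return}.
States satisfying AG (¬armed → AX ¬returning): {Return}.
States satisfying E[returning → gps U ¬returning] ∧ AG (¬armed → AX ¬returning): {Return}.

{Return}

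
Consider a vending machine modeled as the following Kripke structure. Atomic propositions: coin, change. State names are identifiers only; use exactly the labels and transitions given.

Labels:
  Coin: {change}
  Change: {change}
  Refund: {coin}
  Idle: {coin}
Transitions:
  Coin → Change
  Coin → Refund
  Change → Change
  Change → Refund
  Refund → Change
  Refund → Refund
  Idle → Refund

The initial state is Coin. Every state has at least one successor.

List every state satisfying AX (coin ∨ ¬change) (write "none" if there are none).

{Idle}

States satisfying coin ∨ ¬change: {Refund, Idle}.
States satisfying AX (coin ∨ ¬change): {Idle}.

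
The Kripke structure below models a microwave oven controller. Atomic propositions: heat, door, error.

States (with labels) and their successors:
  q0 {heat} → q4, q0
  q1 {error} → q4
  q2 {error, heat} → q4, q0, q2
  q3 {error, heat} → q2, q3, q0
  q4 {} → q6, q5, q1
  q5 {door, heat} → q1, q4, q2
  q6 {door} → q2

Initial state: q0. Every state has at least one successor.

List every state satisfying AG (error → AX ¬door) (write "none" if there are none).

{q0, q1, q2, q3, q4, q5, q6}

States satisfying error → AX ¬door: {q0, q1, q2, q3, q4, q5, q6}.
States satisfying AG (error → AX ¬door): {q0, q1, q2, q3, q4, q5, q6}.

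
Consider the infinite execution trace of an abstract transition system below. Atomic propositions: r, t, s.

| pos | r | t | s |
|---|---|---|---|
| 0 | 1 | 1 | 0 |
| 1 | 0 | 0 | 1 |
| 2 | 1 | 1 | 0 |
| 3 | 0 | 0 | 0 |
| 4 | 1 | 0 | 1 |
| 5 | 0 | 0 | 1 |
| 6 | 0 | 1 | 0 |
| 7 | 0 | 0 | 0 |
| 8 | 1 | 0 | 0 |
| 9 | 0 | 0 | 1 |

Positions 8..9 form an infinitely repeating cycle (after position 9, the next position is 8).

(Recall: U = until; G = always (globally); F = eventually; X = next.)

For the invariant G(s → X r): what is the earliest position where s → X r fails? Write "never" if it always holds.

4

Check s → X r at each position in order: 0 ✓, 1 ✓, 2 ✓, 3 ✓.
At position 4 the labels are {r, s} and the next position 5 has {s}, so s → X r is false there. This is the first violation.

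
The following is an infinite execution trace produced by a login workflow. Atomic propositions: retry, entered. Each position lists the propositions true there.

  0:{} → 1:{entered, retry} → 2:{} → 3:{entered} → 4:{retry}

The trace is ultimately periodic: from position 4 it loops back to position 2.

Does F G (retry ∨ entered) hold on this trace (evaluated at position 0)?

G (retry ∨ entered) is false at every position 0..4, so it never becomes true and F G (retry ∨ entered) fails.

No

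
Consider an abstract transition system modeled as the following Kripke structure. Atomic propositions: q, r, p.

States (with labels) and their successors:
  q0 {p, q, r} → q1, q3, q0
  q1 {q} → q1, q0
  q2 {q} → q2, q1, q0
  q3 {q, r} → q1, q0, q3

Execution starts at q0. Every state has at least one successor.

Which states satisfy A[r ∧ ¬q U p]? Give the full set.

States satisfying r ∧ ¬q: ∅.
States satisfying p: {q0}.
States satisfying A[r ∧ ¬q U p]: {q0}.

{q0}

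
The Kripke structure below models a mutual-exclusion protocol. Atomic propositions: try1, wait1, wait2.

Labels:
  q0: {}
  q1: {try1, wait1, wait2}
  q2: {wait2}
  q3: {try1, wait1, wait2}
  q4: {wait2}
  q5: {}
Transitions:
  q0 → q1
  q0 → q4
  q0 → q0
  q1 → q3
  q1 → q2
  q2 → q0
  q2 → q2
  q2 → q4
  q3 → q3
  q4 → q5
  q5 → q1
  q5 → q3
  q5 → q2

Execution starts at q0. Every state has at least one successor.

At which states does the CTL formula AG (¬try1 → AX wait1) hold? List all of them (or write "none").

{q3}

States satisfying ¬try1 → AX wait1: {q1, q3}.
States satisfying AG (¬try1 → AX wait1): {q3}.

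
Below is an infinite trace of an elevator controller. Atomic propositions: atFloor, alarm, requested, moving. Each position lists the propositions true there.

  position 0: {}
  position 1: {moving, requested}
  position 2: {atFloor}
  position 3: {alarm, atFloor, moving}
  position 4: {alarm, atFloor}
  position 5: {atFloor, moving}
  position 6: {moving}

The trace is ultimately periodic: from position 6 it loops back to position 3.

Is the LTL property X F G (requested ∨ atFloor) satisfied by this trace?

The position after 0 is 1; F G (requested ∨ atFloor) is false there.

No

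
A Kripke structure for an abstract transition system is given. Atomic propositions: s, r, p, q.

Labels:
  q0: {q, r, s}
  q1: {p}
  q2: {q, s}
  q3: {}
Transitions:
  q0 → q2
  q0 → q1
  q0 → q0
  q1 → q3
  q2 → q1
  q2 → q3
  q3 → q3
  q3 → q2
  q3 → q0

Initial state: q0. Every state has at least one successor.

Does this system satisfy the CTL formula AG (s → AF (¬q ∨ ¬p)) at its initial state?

Satisfied

States satisfying s → AF (¬q ∨ ¬p): {q0, q1, q2, q3}.
States satisfying AG (s → AF (¬q ∨ ¬p)): {q0, q1, q2, q3}.
Every state reachable from q0 satisfies s → AF (¬q ∨ ¬p).
q0 ∈ Sat(AG (s → AF (¬q ∨ ¬p))).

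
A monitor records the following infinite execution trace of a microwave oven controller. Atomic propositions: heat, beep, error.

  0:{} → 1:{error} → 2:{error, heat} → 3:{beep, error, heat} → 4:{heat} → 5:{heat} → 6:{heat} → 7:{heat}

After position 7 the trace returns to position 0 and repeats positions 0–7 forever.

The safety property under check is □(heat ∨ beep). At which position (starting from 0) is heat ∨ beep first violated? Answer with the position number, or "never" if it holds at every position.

At position 0 the labels are {}, so heat ∨ beep is false there. This is the first violation.

0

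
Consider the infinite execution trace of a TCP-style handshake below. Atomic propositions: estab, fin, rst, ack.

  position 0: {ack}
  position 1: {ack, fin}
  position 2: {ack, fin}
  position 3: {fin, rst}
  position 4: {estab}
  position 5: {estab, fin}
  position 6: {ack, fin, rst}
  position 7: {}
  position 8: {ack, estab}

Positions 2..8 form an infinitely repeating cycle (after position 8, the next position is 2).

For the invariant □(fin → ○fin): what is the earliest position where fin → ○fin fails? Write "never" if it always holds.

3

Check fin → ○fin at each position in order: 0 ✓, 1 ✓, 2 ✓.
At position 3 the labels are {fin, rst} and the next position 4 has {estab}, so fin → ○fin is false there. This is the first violation.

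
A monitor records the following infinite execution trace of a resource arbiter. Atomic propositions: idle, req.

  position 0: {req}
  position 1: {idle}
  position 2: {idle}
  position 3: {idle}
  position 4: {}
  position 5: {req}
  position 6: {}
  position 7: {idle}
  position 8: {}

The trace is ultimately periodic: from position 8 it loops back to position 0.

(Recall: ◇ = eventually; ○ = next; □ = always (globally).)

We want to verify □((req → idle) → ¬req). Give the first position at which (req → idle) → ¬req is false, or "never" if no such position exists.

never

(req → idle) → ¬req holds at every position 0..8, and those are all the positions the trace ever visits, so the invariant □((req → idle) → ¬req) is never violated.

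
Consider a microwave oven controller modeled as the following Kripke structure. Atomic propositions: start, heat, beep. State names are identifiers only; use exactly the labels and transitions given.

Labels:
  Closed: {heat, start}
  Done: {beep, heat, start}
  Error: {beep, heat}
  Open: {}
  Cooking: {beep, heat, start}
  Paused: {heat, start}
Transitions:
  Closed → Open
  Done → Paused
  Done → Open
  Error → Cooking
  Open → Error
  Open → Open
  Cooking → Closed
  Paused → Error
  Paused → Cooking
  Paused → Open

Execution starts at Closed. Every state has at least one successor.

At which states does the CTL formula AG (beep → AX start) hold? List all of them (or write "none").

States satisfying beep → AX start: {Closed, Error, Open, Cooking, Paused}.
States satisfying AG (beep → AX start): {Closed, Error, Open, Cooking, Paused}.

{Closed, Error, Open, Cooking, Paused}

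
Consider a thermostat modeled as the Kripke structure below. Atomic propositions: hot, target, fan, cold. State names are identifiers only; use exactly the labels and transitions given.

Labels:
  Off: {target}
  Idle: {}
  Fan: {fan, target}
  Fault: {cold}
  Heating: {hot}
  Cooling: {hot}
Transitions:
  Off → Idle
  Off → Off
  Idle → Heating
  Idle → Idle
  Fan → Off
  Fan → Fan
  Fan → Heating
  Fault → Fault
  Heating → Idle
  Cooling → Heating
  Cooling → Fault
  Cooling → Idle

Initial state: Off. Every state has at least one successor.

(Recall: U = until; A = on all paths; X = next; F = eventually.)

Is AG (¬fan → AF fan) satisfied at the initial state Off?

States satisfying ¬fan → AF fan: {Fan}.
States satisfying AG (¬fan → AF fan): ∅.
Heating is reachable from Off and violates ¬fan → AF fan, so AG fails at Off.
Off ∉ Sat(AG (¬fan → AF fan)).

Does not hold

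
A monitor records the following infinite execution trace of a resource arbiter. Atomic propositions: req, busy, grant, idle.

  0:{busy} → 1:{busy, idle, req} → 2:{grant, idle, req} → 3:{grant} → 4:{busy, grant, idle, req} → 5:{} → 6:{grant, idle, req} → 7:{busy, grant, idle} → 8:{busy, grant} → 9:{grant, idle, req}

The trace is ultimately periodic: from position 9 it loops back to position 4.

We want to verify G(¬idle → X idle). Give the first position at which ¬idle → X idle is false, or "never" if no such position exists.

¬idle → X idle holds at every position 0..9, and those are all the positions the trace ever visits, so the invariant G(¬idle → X idle) is never violated.

never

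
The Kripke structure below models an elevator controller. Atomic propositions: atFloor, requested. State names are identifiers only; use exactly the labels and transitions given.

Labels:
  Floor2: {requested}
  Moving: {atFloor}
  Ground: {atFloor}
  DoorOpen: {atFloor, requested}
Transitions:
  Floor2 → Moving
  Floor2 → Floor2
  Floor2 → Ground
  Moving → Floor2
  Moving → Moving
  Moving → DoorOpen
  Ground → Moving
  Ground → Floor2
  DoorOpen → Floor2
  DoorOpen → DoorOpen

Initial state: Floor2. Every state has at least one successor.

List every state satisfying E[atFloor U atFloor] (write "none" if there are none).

{Moving, Ground, DoorOpen}

States satisfying atFloor: {Moving, Ground, DoorOpen}.
States satisfying E[atFloor U atFloor]: {Moving, Ground, DoorOpen}.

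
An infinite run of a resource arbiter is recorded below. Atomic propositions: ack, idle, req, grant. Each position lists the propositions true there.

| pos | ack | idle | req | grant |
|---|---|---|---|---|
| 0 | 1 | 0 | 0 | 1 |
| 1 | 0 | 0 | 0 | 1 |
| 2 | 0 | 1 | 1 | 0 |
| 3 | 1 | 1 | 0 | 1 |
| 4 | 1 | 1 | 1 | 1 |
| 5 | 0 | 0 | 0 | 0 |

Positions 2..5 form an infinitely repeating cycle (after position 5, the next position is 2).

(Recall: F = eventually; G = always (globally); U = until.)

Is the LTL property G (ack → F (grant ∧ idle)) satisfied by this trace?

ack → F (grant ∧ idle) holds at every position 0..5, and those are all positions ever visited, so G (ack → F (grant ∧ idle)) holds.
Positions where ack holds: 0, 3, 4.
Check F (grant ∧ idle) at each: 0→ok, 3→ok, 4→ok.

Yes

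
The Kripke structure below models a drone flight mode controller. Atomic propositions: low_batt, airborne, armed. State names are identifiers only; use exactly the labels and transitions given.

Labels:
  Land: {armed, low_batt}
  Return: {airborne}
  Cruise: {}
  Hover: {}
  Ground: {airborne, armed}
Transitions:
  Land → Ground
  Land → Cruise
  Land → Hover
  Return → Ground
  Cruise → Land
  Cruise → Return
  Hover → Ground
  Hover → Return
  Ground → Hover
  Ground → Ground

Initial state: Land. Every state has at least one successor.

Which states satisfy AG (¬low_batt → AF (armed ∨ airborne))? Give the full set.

{Land, Return, Cruise, Hover, Ground}

States satisfying ¬low_batt → AF (armed ∨ airborne): {Land, Return, Cruise, Hover, Ground}.
States satisfying AG (¬low_batt → AF (armed ∨ airborne)): {Land, Return, Cruise, Hover, Ground}.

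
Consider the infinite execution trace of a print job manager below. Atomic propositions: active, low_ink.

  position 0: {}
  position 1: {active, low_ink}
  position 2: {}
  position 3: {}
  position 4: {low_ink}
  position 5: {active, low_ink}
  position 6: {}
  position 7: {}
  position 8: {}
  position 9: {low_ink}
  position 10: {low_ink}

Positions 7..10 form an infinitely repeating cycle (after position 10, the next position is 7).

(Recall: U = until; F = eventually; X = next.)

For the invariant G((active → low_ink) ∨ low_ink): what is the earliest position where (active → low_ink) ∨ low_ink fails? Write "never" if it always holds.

(active → low_ink) ∨ low_ink holds at every position 0..10, and those are all the positions the trace ever visits, so the invariant G((active → low_ink) ∨ low_ink) is never violated.

never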